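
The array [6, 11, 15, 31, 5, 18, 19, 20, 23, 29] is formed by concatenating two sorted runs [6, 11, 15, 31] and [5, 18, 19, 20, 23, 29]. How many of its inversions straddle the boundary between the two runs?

Split inversions: 9

For each element r of the right run, count left-run elements greater than r:
r = 5: 6, 11, 15, 31 → 4
r = 18: 31 → 1
r = 19: 31 → 1
r = 20: 31 → 1
r = 23: 31 → 1
r = 29: 31 → 1
Cross-inversions: 4 + 1 + 1 + 1 + 1 + 1 = 9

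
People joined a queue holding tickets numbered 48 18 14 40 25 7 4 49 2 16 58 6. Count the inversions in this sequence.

39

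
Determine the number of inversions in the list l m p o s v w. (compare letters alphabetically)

Listing every pair i<j with a[i]>a[j] (using 0-based positions):
(2,3): p > o
That's 1 pair.

Inversions: 1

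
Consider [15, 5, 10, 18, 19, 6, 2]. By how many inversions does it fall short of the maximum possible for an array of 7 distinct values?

Maximum inversions for 7 distinct elements is C(7, 2) = 7·6/2 = 21.
Current inversions — for each element, count later smaller elements:
15: 4
5: 1
10: 2
18: 2
19: 2
6: 1
2: 0
Current total: 4 + 1 + 2 + 2 + 2 + 1 + 0 = 12
Shortfall: 21 − 12 = 9

9 inversions short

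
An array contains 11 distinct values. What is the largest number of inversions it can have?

A reversed (strictly descending) arrangement makes every pair an inversion, giving C(11, 2) inversions.
C(11, 2) = 11·10/2 = 55

Inversions: 55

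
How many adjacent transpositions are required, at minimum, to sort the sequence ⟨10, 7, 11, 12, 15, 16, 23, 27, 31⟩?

The minimum number of adjacent swaps to sort an array equals its inversion count, since every such swap removes exactly one inversion.
Count inversions — for each element, later elements that are smaller:
10: 7 → 1
7: none → 0
11: none → 0
12: none → 0
15: none → 0
16: none → 0
23: none → 0
27: none → 0
31: none → 0
Total inversions: 1 + 0 + 0 + 0 + 0 + 0 + 0 + 0 + 0 = 1

1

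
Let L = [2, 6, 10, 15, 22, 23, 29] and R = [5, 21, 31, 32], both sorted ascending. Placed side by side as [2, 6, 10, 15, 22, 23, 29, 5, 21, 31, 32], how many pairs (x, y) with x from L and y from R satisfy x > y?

For each element r of the right run, count left-run elements greater than r:
r = 5: 6, 10, 15, 22, 23, 29 → 6
r = 21: 22, 23, 29 → 3
r = 31: none → 0
r = 32: none → 0
Cross-inversions: 6 + 3 + 0 + 0 = 9

9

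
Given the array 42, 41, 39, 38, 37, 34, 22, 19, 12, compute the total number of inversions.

36 inversions

Count, for each position, how many later elements it exceeds:
42 → 41, 39, 38, 37, 34, 22, 19, 12 → 8
41 → 39, 38, 37, 34, 22, 19, 12 → 7
39 → 38, 37, 34, 22, 19, 12 → 6
38 → 37, 34, 22, 19, 12 → 5
37 → 34, 22, 19, 12 → 4
34 → 22, 19, 12 → 3
22 → 19, 12 → 2
19 → 12 → 1
12 → none → 0
Sum: 8 + 7 + 6 + 5 + 4 + 3 + 2 + 1 + 0 = 36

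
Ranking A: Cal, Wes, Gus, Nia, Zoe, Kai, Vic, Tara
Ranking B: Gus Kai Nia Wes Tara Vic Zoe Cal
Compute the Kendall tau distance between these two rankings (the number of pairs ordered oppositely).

Assign each item its position (1..8) in the first ordering, then rewrite the second ordering as that position sequence:
positions: Cal→1, Wes→2, Gus→3, Nia→4, Zoe→5, Kai→6, Vic→7, Tara→8
second ordering as positions: [3, 6, 4, 2, 8, 7, 5, 1]
Discordant pairs = inversions in this position sequence.
3: 2, 1 → 2
6: 4, 2, 5, 1 → 4
4: 2, 1 → 2
2: 1 → 1
8: 7, 5, 1 → 3
7: 5, 1 → 2
5: 1 → 1
1: 0
Total: 2 + 4 + 2 + 1 + 3 + 2 + 1 + 0 = 15

15 discordant pairs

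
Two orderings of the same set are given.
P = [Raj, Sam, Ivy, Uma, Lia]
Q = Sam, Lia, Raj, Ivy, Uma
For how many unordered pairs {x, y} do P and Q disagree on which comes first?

Assign each item its position (1..5) in the first ordering, then rewrite the second ordering as that position sequence:
positions: Raj→1, Sam→2, Ivy→3, Uma→4, Lia→5
second ordering as positions: [2, 5, 1, 3, 4]
Discordant pairs = inversions in this position sequence.
2: 1 → 1
5: 1, 3, 4 → 3
1: 0
3: 0
4: 0
Total: 1 + 3 + 0 + 0 + 0 = 4

4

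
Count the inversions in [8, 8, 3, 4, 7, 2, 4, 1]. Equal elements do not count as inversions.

Count, for each position, how many later elements it exceeds:
8: 6
8: 6
3: 2
4: 2
7: 3
2: 1
4: 1
1: 0
Sum: 6 + 6 + 2 + 2 + 3 + 1 + 1 + 0 = 21

21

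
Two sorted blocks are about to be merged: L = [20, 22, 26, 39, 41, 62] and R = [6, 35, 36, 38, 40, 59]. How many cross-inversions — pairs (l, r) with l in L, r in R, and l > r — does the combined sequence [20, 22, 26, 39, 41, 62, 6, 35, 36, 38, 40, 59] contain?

18

Count, for every r in R, how many entries of L exceed r:
r = 6: 20, 22, 26, 39, 41, 62 → 6
r = 35: 39, 41, 62 → 3
r = 36: 39, 41, 62 → 3
r = 38: 39, 41, 62 → 3
r = 40: 41, 62 → 2
r = 59: 62 → 1
Cross-inversions: 6 + 3 + 3 + 3 + 2 + 1 = 18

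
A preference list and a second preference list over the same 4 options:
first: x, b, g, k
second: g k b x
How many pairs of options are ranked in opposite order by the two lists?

5

Assign each item its position (1..4) in the first ordering, then rewrite the second ordering as that position sequence:
positions: x→1, b→2, g→3, k→4
second ordering as positions: [3, 4, 2, 1]
Discordant pairs = inversions in this position sequence.
3: 2, 1 → 2
4: 2, 1 → 2
2: 1 → 1
1: 0
Total: 2 + 2 + 1 + 0 = 5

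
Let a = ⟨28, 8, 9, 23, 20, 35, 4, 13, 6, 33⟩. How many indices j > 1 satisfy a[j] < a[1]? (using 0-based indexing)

2

The element at index 1 is 8.
Elements after it: 9, 23, 20, 35, 4, 13, 6, 33
Those smaller than 8: 4, 6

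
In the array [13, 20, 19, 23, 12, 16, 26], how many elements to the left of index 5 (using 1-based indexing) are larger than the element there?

4 such elements

The element at index 5 is 12.
Elements before it: 13, 20, 19, 23
Those larger than 12: 13, 20, 19, 23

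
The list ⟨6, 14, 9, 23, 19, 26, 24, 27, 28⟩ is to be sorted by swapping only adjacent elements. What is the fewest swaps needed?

3 adjacent swaps

Minimum adjacent swaps = number of inversions (each swap of adjacent out-of-order elements removes one inversion and no swap can remove more).
Count inversions — for each element, later elements that are smaller:
6: none → 0
14: 9 → 1
9: none → 0
23: 19 → 1
19: none → 0
26: 24 → 1
24: none → 0
27: none → 0
28: none → 0
Total inversions: 0 + 1 + 0 + 1 + 0 + 1 + 0 + 0 + 0 = 3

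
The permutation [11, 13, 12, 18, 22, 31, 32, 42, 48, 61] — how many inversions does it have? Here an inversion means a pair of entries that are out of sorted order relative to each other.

1

For each element, count later entries that are smaller:
11 → none → 0
13 → 12 → 1
12 → none → 0
18 → none → 0
22 → none → 0
31 → none → 0
32 → none → 0
42 → none → 0
48 → none → 0
61 → none → 0
Sum: 0 + 1 + 0 + 0 + 0 + 0 + 0 + 0 + 0 + 0 = 1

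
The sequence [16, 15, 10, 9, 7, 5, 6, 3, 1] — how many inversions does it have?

Out-of-order pairs: 35

Count, for each position, how many later elements it exceeds:
16: 8
15: 7
10: 6
9: 5
7: 4
5: 2
6: 2
3: 1
1: 0
Sum: 8 + 7 + 6 + 5 + 4 + 2 + 2 + 1 + 0 = 35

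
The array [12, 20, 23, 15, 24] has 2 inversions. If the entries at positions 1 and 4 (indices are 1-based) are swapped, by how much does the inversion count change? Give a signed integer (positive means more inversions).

Positions 1 and 4 hold 12 and 15; after swapping, the array is [15, 20, 23, 12, 24].
Element-by-element contributions:
15: 1
20: 1
23: 1
12: 0
24: 0
Sum: 1 + 1 + 1 + 0 + 0 = 3
Change: 3 − 2 = +1

+1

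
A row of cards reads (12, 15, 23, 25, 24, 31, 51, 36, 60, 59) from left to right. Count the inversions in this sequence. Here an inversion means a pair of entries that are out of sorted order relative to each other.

3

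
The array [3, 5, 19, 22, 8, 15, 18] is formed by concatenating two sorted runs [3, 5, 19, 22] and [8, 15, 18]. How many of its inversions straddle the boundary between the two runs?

For each element r of the right run, count left-run elements greater than r:
r = 8: 19, 22 → 2
r = 15: 19, 22 → 2
r = 18: 19, 22 → 2
Cross-inversions: 2 + 2 + 2 = 6

There are 6 cross-inversions.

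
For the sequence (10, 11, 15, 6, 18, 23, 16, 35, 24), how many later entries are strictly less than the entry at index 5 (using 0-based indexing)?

1 such element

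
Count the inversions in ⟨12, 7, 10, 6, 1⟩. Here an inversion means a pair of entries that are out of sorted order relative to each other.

9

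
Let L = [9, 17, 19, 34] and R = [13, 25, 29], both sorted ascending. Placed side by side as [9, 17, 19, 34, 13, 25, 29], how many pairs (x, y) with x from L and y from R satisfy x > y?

There are 5 cross-inversions.

Count, for every r in R, how many entries of L exceed r:
r = 13: 17, 19, 34 → 3
r = 25: 34 → 1
r = 29: 34 → 1
Cross-inversions: 3 + 1 + 1 = 5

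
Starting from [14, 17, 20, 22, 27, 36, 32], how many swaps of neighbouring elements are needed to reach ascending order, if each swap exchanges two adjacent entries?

The minimum number of adjacent swaps to sort an array equals its inversion count, since every such swap removes exactly one inversion.
Count inversions — for each element, later elements that are smaller:
14: none → 0
17: none → 0
20: none → 0
22: none → 0
27: none → 0
36: 32 → 1
32: none → 0
Total inversions: 0 + 0 + 0 + 0 + 0 + 1 + 0 = 1

1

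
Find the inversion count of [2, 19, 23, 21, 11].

Count, for each position, how many later elements it exceeds:
2 → none → 0
19 → 11 → 1
23 → 21, 11 → 2
21 → 11 → 1
11 → none → 0
Sum: 0 + 1 + 2 + 1 + 0 = 4

4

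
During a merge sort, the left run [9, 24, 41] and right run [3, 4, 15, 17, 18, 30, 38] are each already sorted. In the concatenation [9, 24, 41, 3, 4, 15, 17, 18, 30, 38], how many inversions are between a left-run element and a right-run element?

For each element r of the right run, count left-run elements greater than r:
r = 3: 9, 24, 41 → 3
r = 4: 9, 24, 41 → 3
r = 15: 24, 41 → 2
r = 17: 24, 41 → 2
r = 18: 24, 41 → 2
r = 30: 41 → 1
r = 38: 41 → 1
Cross-inversions: 3 + 3 + 2 + 2 + 2 + 1 + 1 = 14

There are 14 split inversions.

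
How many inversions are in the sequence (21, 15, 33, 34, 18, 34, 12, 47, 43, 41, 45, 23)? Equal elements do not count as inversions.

There are 21 out-of-order pairs.

Element-by-element contributions:
21 → 15, 18, 12 → 3
15 → 12 → 1
33 → 18, 12, 23 → 3
34 → 18, 12, 23 → 3
18 → 12 → 1
34 → 12, 23 → 2
12 → none → 0
47 → 43, 41, 45, 23 → 4
43 → 41, 23 → 2
41 → 23 → 1
45 → 23 → 1
23 → none → 0
Sum: 3 + 1 + 3 + 3 + 1 + 2 + 0 + 4 + 2 + 1 + 1 + 0 = 21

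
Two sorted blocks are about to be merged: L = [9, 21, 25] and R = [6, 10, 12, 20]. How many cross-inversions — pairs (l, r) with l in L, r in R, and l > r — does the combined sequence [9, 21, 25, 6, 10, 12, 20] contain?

Count, for every r in R, how many entries of L exceed r:
r = 6: 9, 21, 25 → 3
r = 10: 21, 25 → 2
r = 12: 21, 25 → 2
r = 20: 21, 25 → 2
Cross-inversions: 3 + 2 + 2 + 2 = 9

9 split inversions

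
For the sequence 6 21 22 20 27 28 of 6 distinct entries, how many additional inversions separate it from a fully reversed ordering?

Maximum inversions for 6 distinct elements is C(6, 2) = 6·5/2 = 15.
Current inversions — for each element, count later smaller elements:
6: 0
21: 1
22: 1
20: 0
27: 0
28: 0
Current total: 0 + 1 + 1 + 0 + 0 + 0 = 2
Shortfall: 15 − 2 = 13

13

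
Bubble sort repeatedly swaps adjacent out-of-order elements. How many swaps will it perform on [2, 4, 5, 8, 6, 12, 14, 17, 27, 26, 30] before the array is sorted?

2 adjacent swaps

Minimum adjacent swaps = number of inversions (each swap of adjacent out-of-order elements removes one inversion and no swap can remove more).
Count inversions — for each element, later elements that are smaller:
2: none → 0
4: none → 0
5: none → 0
8: 6 → 1
6: none → 0
12: none → 0
14: none → 0
17: none → 0
27: 26 → 1
26: none → 0
30: none → 0
Total inversions: 0 + 0 + 0 + 1 + 0 + 0 + 0 + 0 + 1 + 0 + 0 = 2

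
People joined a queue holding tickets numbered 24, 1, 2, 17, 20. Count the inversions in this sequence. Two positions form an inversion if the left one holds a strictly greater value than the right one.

There are 4 inversions.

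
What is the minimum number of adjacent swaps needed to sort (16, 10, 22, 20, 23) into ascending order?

The minimum number of adjacent swaps to sort an array equals its inversion count, since every such swap removes exactly one inversion.
Count inversions — for each element, later elements that are smaller:
16: 10 → 1
10: none → 0
22: 20 → 1
20: none → 0
23: none → 0
Total inversions: 1 + 0 + 1 + 0 + 0 = 2

Swaps: 2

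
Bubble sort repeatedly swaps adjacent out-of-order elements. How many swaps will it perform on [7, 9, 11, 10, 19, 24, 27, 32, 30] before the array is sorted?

The minimum number of adjacent swaps to sort an array equals its inversion count, since every such swap removes exactly one inversion.
Count inversions — for each element, later elements that are smaller:
7: none → 0
9: none → 0
11: 10 → 1
10: none → 0
19: none → 0
24: none → 0
27: none → 0
32: 30 → 1
30: none → 0
Total inversions: 0 + 0 + 1 + 0 + 0 + 0 + 0 + 1 + 0 = 2

Swaps: 2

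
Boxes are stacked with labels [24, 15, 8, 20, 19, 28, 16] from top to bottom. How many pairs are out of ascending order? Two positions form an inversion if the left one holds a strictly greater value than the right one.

Inversion pairs (indices are 0-based):
(0,1): 24 > 15
(0,2): 24 > 8
(0,3): 24 > 20
(0,4): 24 > 19
(0,6): 24 > 16
(1,2): 15 > 8
(3,4): 20 > 19
(3,6): 20 > 16
(4,6): 19 > 16
(5,6): 28 > 16
That's 10 pairs.

10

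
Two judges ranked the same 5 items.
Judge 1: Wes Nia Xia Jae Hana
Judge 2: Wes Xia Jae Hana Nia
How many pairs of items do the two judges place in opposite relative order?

Assign each item its position (1..5) in the first ordering, then rewrite the second ordering as that position sequence:
positions: Wes→1, Nia→2, Xia→3, Jae→4, Hana→5
second ordering as positions: [1, 3, 4, 5, 2]
Discordant pairs = inversions in this position sequence.
1: 0
3: 2 → 1
4: 2 → 1
5: 2 → 1
2: 0
Total: 0 + 1 + 1 + 1 + 0 = 3

3 discordant pairs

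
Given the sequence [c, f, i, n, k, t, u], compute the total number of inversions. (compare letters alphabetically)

1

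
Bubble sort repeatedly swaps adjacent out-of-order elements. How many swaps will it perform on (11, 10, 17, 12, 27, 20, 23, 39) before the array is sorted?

Adjacent swaps: 4

The minimum number of adjacent swaps to sort an array equals its inversion count, since every such swap removes exactly one inversion.
Count inversions — for each element, later elements that are smaller:
11: 10 → 1
10: none → 0
17: 12 → 1
12: none → 0
27: 20, 23 → 2
20: none → 0
23: none → 0
39: none → 0
Total inversions: 1 + 0 + 1 + 0 + 2 + 0 + 0 + 0 = 4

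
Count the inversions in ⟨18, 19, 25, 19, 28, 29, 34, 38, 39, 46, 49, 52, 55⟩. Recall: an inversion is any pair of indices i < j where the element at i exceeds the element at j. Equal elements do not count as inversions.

Sweep left to right; for each value list the smaller values that follow it:
18: 0
19: 0
25: 1
19: 0
28: 0
29: 0
34: 0
38: 0
39: 0
46: 0
49: 0
52: 0
55: 0
Sum: 0 + 0 + 1 + 0 + 0 + 0 + 0 + 0 + 0 + 0 + 0 + 0 + 0 = 1

1 out-of-order pair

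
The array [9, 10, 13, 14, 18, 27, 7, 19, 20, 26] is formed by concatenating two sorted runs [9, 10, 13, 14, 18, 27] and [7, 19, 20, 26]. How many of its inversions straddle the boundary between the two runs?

9

Take each right-half value and tally the left-half values above it:
r = 7: 9, 10, 13, 14, 18, 27 → 6
r = 19: 27 → 1
r = 20: 27 → 1
r = 26: 27 → 1
Cross-inversions: 6 + 1 + 1 + 1 = 9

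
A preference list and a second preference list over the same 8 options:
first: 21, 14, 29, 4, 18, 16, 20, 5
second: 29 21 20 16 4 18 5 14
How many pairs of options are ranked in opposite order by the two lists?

Assign each item its position (1..8) in the first ordering, then rewrite the second ordering as that position sequence:
positions: 21→1, 14→2, 29→3, 4→4, 18→5, 16→6, 20→7, 5→8
second ordering as positions: [3, 1, 7, 6, 4, 5, 8, 2]
Discordant pairs = inversions in this position sequence.
3: 1, 2 → 2
1: 0
7: 6, 4, 5, 2 → 4
6: 4, 5, 2 → 3
4: 2 → 1
5: 2 → 1
8: 2 → 1
2: 0
Total: 2 + 0 + 4 + 3 + 1 + 1 + 1 + 0 = 12

12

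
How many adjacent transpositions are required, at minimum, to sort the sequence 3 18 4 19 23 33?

1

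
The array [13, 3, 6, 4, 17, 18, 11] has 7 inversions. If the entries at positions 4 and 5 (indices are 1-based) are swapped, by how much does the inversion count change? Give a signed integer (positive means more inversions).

+1

Positions 4 and 5 hold 4 and 17; after swapping, the array is [13, 3, 6, 17, 4, 18, 11].
For each element, count later entries that are smaller:
13 → 3, 6, 4, 11 → 4
3 → none → 0
6 → 4 → 1
17 → 4, 11 → 2
4 → none → 0
18 → 11 → 1
11 → none → 0
Sum: 4 + 0 + 1 + 2 + 0 + 1 + 0 = 8
Change: 8 − 7 = +1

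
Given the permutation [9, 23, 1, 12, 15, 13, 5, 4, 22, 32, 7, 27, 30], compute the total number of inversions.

For each element, count later entries that are smaller:
9 → 1, 5, 4, 7 → 4
23 → 1, 12, 15, 13, 5, 4, 22, 7 → 8
1 → none → 0
12 → 5, 4, 7 → 3
15 → 13, 5, 4, 7 → 4
13 → 5, 4, 7 → 3
5 → 4 → 1
4 → none → 0
22 → 7 → 1
32 → 7, 27, 30 → 3
7 → none → 0
27 → none → 0
30 → none → 0
Sum: 4 + 8 + 0 + 3 + 4 + 3 + 1 + 0 + 1 + 3 + 0 + 0 + 0 = 27

27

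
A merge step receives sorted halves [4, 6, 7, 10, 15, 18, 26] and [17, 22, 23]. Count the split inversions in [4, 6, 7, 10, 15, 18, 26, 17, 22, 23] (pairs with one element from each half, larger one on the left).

There are 4 split inversions.

Count, for every r in R, how many entries of L exceed r:
r = 17: 18, 26 → 2
r = 22: 26 → 1
r = 23: 26 → 1
Cross-inversions: 2 + 1 + 1 = 4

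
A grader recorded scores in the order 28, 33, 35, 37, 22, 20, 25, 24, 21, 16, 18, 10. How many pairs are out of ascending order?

54

Element-by-element contributions:
28 → 22, 20, 25, 24, 21, 16, 18, 10 → 8
33 → 22, 20, 25, 24, 21, 16, 18, 10 → 8
35 → 22, 20, 25, 24, 21, 16, 18, 10 → 8
37 → 22, 20, 25, 24, 21, 16, 18, 10 → 8
22 → 20, 21, 16, 18, 10 → 5
20 → 16, 18, 10 → 3
25 → 24, 21, 16, 18, 10 → 5
24 → 21, 16, 18, 10 → 4
21 → 16, 18, 10 → 3
16 → 10 → 1
18 → 10 → 1
10 → none → 0
Sum: 8 + 8 + 8 + 8 + 5 + 3 + 5 + 4 + 3 + 1 + 1 + 0 = 54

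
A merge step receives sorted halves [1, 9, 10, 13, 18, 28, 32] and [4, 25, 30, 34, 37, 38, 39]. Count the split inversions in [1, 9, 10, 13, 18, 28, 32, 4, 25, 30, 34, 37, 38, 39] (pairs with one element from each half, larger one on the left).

9

Count, for every r in R, how many entries of L exceed r:
r = 4: 9, 10, 13, 18, 28, 32 → 6
r = 25: 28, 32 → 2
r = 30: 32 → 1
r = 34: none → 0
r = 37: none → 0
r = 38: none → 0
r = 39: none → 0
Cross-inversions: 6 + 2 + 1 + 0 + 0 + 0 + 0 = 9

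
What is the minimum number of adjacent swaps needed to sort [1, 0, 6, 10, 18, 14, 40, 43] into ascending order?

2 adjacent swaps

Minimum adjacent swaps = number of inversions (each swap of adjacent out-of-order elements removes one inversion and no swap can remove more).
Count inversions — for each element, later elements that are smaller:
1: 0 → 1
0: none → 0
6: none → 0
10: none → 0
18: 14 → 1
14: none → 0
40: none → 0
43: none → 0
Total inversions: 1 + 0 + 0 + 0 + 1 + 0 + 0 + 0 = 2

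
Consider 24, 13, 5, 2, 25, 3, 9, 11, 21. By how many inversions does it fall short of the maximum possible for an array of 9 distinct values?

Maximum inversions for 9 distinct elements is C(9, 2) = 9·8/2 = 36.
Current inversions — for each element, count later smaller elements:
24: 7
13: 5
5: 2
2: 0
25: 4
3: 0
9: 0
11: 0
21: 0
Current total: 7 + 5 + 2 + 0 + 4 + 0 + 0 + 0 + 0 = 18
Shortfall: 36 − 18 = 18

18 inversions short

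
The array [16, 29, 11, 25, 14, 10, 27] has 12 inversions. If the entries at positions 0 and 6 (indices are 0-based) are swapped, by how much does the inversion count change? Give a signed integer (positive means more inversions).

Positions 0 and 6 hold 16 and 27; after swapping, the array is [27, 29, 11, 25, 14, 10, 16].
Count, for each position, how many later elements it exceeds:
27 → 11, 25, 14, 10, 16 → 5
29 → 11, 25, 14, 10, 16 → 5
11 → 10 → 1
25 → 14, 10, 16 → 3
14 → 10 → 1
10 → none → 0
16 → none → 0
Sum: 5 + 5 + 1 + 3 + 1 + 0 + 0 = 15
Change: 15 − 12 = +3

+3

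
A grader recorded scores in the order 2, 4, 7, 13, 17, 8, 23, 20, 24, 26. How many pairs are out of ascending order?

3

Sweep left to right; for each value list the smaller values that follow it:
2: 0
4: 0
7: 0
13: 1
17: 1
8: 0
23: 1
20: 0
24: 0
26: 0
Sum: 0 + 0 + 0 + 1 + 1 + 0 + 1 + 0 + 0 + 0 = 3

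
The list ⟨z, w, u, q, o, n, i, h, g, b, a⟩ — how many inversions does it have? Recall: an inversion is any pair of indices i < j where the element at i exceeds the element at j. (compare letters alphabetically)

55 out-of-order pairs

Element-by-element contributions:
z: 10
w: 9
u: 8
q: 7
o: 6
n: 5
i: 4
h: 3
g: 2
b: 1
a: 0
Sum: 10 + 9 + 8 + 7 + 6 + 5 + 4 + 3 + 2 + 1 + 0 = 55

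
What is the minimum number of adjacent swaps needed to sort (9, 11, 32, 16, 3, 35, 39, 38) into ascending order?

Minimum adjacent swaps = number of inversions (each swap of adjacent out-of-order elements removes one inversion and no swap can remove more).
Count inversions — for each element, later elements that are smaller:
9: 3 → 1
11: 3 → 1
32: 16, 3 → 2
16: 3 → 1
3: none → 0
35: none → 0
39: 38 → 1
38: none → 0
Total inversions: 1 + 1 + 2 + 1 + 0 + 0 + 1 + 0 = 6

Swaps: 6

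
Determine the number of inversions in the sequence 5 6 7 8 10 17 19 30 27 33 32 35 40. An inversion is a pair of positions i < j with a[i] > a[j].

2

Element-by-element contributions:
5 → none → 0
6 → none → 0
7 → none → 0
8 → none → 0
10 → none → 0
17 → none → 0
19 → none → 0
30 → 27 → 1
27 → none → 0
33 → 32 → 1
32 → none → 0
35 → none → 0
40 → none → 0
Sum: 0 + 0 + 0 + 0 + 0 + 0 + 0 + 1 + 0 + 1 + 0 + 0 + 0 = 2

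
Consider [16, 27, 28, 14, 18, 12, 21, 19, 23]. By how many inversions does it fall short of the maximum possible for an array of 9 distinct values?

19 inversions short

Maximum inversions for 9 distinct elements is C(9, 2) = 9·8/2 = 36.
Current inversions — for each element, count later smaller elements:
16: 2
27: 6
28: 6
14: 1
18: 1
12: 0
21: 1
19: 0
23: 0
Current total: 2 + 6 + 6 + 1 + 1 + 0 + 1 + 0 + 0 = 17
Shortfall: 36 − 17 = 19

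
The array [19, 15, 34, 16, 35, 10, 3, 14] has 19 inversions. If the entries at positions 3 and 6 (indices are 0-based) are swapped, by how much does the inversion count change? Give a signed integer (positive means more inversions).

Positions 3 and 6 hold 16 and 3; after swapping, the array is [19, 15, 34, 3, 35, 10, 16, 14].
For each element, count later entries that are smaller:
19 → 15, 3, 10, 16, 14 → 5
15 → 3, 10, 14 → 3
34 → 3, 10, 16, 14 → 4
3 → none → 0
35 → 10, 16, 14 → 3
10 → none → 0
16 → 14 → 1
14 → none → 0
Sum: 5 + 3 + 4 + 0 + 3 + 0 + 1 + 0 = 16
Change: 16 − 19 = -3

-3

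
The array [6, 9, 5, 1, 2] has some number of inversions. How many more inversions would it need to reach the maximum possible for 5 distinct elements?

Maximum inversions for 5 distinct elements is C(5, 2) = 5·4/2 = 10.
Current inversions — for each element, count later smaller elements:
6: 3
9: 3
5: 2
1: 0
2: 0
Current total: 3 + 3 + 2 + 0 + 0 = 8
Shortfall: 10 − 8 = 2

2 inversions short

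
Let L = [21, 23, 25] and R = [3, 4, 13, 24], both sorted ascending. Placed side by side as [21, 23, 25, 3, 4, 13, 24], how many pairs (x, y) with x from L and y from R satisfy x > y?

Cross-inversions: 10

Count, for every r in R, how many entries of L exceed r:
r = 3: 21, 23, 25 → 3
r = 4: 21, 23, 25 → 3
r = 13: 21, 23, 25 → 3
r = 24: 25 → 1
Cross-inversions: 3 + 3 + 3 + 1 = 10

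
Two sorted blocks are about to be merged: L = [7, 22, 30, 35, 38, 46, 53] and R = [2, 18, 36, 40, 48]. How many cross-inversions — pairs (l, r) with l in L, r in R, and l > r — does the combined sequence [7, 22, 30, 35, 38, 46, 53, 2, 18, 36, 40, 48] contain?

19 split inversions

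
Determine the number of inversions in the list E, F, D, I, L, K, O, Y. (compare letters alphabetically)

Count, for each position, how many later elements it exceeds:
E: 1
F: 1
D: 0
I: 0
L: 1
K: 0
O: 0
Y: 0
Sum: 1 + 1 + 0 + 0 + 1 + 0 + 0 + 0 = 3

3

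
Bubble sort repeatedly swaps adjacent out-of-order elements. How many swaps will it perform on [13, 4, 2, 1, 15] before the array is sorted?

6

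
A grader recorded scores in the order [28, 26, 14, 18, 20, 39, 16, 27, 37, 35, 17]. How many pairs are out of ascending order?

For each element, count later entries that are smaller:
28 → 26, 14, 18, 20, 16, 27, 17 → 7
26 → 14, 18, 20, 16, 17 → 5
14 → none → 0
18 → 16, 17 → 2
20 → 16, 17 → 2
39 → 16, 27, 37, 35, 17 → 5
16 → none → 0
27 → 17 → 1
37 → 35, 17 → 2
35 → 17 → 1
17 → none → 0
Sum: 7 + 5 + 0 + 2 + 2 + 5 + 0 + 1 + 2 + 1 + 0 = 25

25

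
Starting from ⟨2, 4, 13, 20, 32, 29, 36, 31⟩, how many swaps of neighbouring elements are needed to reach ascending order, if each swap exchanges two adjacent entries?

3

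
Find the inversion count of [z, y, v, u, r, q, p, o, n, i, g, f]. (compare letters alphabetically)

66 inversions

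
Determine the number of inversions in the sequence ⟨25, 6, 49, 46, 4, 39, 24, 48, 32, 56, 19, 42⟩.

Count, for each position, how many later elements it exceeds:
25 → 6, 4, 24, 19 → 4
6 → 4 → 1
49 → 46, 4, 39, 24, 48, 32, 19, 42 → 8
46 → 4, 39, 24, 32, 19, 42 → 6
4 → none → 0
39 → 24, 32, 19 → 3
24 → 19 → 1
48 → 32, 19, 42 → 3
32 → 19 → 1
56 → 19, 42 → 2
19 → none → 0
42 → none → 0
Sum: 4 + 1 + 8 + 6 + 0 + 3 + 1 + 3 + 1 + 2 + 0 + 0 = 29

29 out-of-order pairs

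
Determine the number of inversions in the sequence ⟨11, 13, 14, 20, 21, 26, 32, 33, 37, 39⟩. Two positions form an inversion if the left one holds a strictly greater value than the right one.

0 out-of-order pairs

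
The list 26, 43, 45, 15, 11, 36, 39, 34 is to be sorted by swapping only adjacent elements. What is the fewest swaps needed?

15 swaps

The minimum number of adjacent swaps to sort an array equals its inversion count, since every such swap removes exactly one inversion.
Count inversions — for each element, later elements that are smaller:
26: 15, 11 → 2
43: 15, 11, 36, 39, 34 → 5
45: 15, 11, 36, 39, 34 → 5
15: 11 → 1
11: none → 0
36: 34 → 1
39: 34 → 1
34: none → 0
Total inversions: 2 + 5 + 5 + 1 + 0 + 1 + 1 + 0 = 15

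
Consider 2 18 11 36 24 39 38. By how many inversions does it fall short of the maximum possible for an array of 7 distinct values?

18 inversions short

Maximum inversions for 7 distinct elements is C(7, 2) = 7·6/2 = 21.
Current inversions — for each element, count later smaller elements:
2: 0
18: 1
11: 0
36: 1
24: 0
39: 1
38: 0
Current total: 0 + 1 + 0 + 1 + 0 + 1 + 0 = 3
Shortfall: 21 − 3 = 18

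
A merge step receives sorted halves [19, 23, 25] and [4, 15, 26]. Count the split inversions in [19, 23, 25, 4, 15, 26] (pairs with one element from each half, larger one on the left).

6 split inversions

Take each right-half value and tally the left-half values above it:
r = 4: 19, 23, 25 → 3
r = 15: 19, 23, 25 → 3
r = 26: none → 0
Cross-inversions: 3 + 3 + 0 = 6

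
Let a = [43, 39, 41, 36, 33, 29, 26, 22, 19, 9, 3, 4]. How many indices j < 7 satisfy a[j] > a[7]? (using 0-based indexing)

The element at index 7 is 22.
Elements before it: 43, 39, 41, 36, 33, 29, 26
Those larger than 22: 43, 39, 41, 36, 33, 29, 26

7 such elements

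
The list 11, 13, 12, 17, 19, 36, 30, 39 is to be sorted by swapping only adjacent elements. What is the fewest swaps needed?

Each adjacent swap fixes exactly one inversion, so the minimum swap count equals the number of inversions.
Count inversions — for each element, later elements that are smaller:
11: none → 0
13: 12 → 1
12: none → 0
17: none → 0
19: none → 0
36: 30 → 1
30: none → 0
39: none → 0
Total inversions: 0 + 1 + 0 + 0 + 0 + 1 + 0 + 0 = 2

2 adjacent swaps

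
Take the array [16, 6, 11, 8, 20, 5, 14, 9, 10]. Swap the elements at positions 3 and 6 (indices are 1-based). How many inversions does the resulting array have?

Positions 3 and 6 hold 11 and 5; after swapping, the array is [16, 6, 5, 8, 20, 11, 14, 9, 10].
For each element, count later entries that are smaller:
16: 7
6: 1
5: 0
8: 0
20: 4
11: 2
14: 2
9: 0
10: 0
Sum: 7 + 1 + 0 + 0 + 4 + 2 + 2 + 0 + 0 = 16

16 inversions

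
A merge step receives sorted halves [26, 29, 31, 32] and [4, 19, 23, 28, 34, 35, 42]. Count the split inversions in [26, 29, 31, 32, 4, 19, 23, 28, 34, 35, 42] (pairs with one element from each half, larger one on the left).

15

For each element r of the right run, count left-run elements greater than r:
r = 4: 26, 29, 31, 32 → 4
r = 19: 26, 29, 31, 32 → 4
r = 23: 26, 29, 31, 32 → 4
r = 28: 29, 31, 32 → 3
r = 34: none → 0
r = 35: none → 0
r = 42: none → 0
Cross-inversions: 4 + 4 + 4 + 3 + 0 + 0 + 0 = 15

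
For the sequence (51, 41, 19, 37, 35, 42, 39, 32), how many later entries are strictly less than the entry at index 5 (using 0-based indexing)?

The element at index 5 is 42.
Elements after it: 39, 32
Those smaller than 42: 39, 32

2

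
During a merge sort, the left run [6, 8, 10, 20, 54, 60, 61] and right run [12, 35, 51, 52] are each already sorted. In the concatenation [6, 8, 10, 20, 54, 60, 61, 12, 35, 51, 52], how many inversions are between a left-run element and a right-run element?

13

Count, for every r in R, how many entries of L exceed r:
r = 12: 20, 54, 60, 61 → 4
r = 35: 54, 60, 61 → 3
r = 51: 54, 60, 61 → 3
r = 52: 54, 60, 61 → 3
Cross-inversions: 4 + 3 + 3 + 3 = 13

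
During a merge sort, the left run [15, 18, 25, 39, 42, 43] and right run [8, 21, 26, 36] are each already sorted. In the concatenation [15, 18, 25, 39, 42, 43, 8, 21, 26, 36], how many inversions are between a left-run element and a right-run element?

Take each right-half value and tally the left-half values above it:
r = 8: 15, 18, 25, 39, 42, 43 → 6
r = 21: 25, 39, 42, 43 → 4
r = 26: 39, 42, 43 → 3
r = 36: 39, 42, 43 → 3
Cross-inversions: 6 + 4 + 3 + 3 = 16

16 split inversions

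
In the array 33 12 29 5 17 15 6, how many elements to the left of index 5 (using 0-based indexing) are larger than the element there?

3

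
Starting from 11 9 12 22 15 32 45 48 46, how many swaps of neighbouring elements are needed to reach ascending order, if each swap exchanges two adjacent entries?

The minimum number of adjacent swaps to sort an array equals its inversion count, since every such swap removes exactly one inversion.
Count inversions — for each element, later elements that are smaller:
11: 9 → 1
9: none → 0
12: none → 0
22: 15 → 1
15: none → 0
32: none → 0
45: none → 0
48: 46 → 1
46: none → 0
Total inversions: 1 + 0 + 0 + 1 + 0 + 0 + 0 + 1 + 0 = 3

Adjacent swaps: 3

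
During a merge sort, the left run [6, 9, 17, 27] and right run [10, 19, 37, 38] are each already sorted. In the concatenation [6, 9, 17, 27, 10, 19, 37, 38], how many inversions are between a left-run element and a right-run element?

3

Count, for every r in R, how many entries of L exceed r:
r = 10: 17, 27 → 2
r = 19: 27 → 1
r = 37: none → 0
r = 38: none → 0
Cross-inversions: 2 + 1 + 0 + 0 = 3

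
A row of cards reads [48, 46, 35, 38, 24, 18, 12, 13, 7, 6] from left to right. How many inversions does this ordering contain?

Inversions: 43

For each element, count later entries that are smaller:
48 → 46, 35, 38, 24, 18, 12, 13, 7, 6 → 9
46 → 35, 38, 24, 18, 12, 13, 7, 6 → 8
35 → 24, 18, 12, 13, 7, 6 → 6
38 → 24, 18, 12, 13, 7, 6 → 6
24 → 18, 12, 13, 7, 6 → 5
18 → 12, 13, 7, 6 → 4
12 → 7, 6 → 2
13 → 7, 6 → 2
7 → 6 → 1
6 → none → 0
Sum: 9 + 8 + 6 + 6 + 5 + 4 + 2 + 2 + 1 + 0 = 43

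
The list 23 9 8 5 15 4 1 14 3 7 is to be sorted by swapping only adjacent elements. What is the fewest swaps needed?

32

The minimum number of adjacent swaps to sort an array equals its inversion count, since every such swap removes exactly one inversion.
Count inversions — for each element, later elements that are smaller:
23: 9, 8, 5, 15, 4, 1, 14, 3, 7 → 9
9: 8, 5, 4, 1, 3, 7 → 6
8: 5, 4, 1, 3, 7 → 5
5: 4, 1, 3 → 3
15: 4, 1, 14, 3, 7 → 5
4: 1, 3 → 2
1: none → 0
14: 3, 7 → 2
3: none → 0
7: none → 0
Total inversions: 9 + 6 + 5 + 3 + 5 + 2 + 0 + 2 + 0 + 0 = 32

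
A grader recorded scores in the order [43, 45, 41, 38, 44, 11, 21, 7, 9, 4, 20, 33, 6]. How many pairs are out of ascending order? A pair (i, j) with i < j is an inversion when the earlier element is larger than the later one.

Count, for each position, how many later elements it exceeds:
43: 10
45: 11
41: 9
38: 8
44: 8
11: 4
21: 5
7: 2
9: 2
4: 0
20: 1
33: 1
6: 0
Sum: 10 + 11 + 9 + 8 + 8 + 4 + 5 + 2 + 2 + 0 + 1 + 1 + 0 = 61

61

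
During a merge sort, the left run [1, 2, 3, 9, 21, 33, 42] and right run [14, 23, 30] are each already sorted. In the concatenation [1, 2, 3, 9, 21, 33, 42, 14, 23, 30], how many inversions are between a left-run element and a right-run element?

For each element r of the right run, count left-run elements greater than r:
r = 14: 21, 33, 42 → 3
r = 23: 33, 42 → 2
r = 30: 33, 42 → 2
Cross-inversions: 3 + 2 + 2 = 7

Split inversions: 7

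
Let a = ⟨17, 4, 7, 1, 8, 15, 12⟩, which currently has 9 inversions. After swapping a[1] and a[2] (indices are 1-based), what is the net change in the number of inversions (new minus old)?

Positions 1 and 2 hold 17 and 4; after swapping, the array is [4, 17, 7, 1, 8, 15, 12].
For each element, count later entries that are smaller:
4 → 1 → 1
17 → 7, 1, 8, 15, 12 → 5
7 → 1 → 1
1 → none → 0
8 → none → 0
15 → 12 → 1
12 → none → 0
Sum: 1 + 5 + 1 + 0 + 0 + 1 + 0 = 8
Change: 8 − 9 = -1

-1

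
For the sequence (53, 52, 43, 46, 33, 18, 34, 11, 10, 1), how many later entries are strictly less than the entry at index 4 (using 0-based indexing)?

4 such elements

The element at index 4 is 33.
Elements after it: 18, 34, 11, 10, 1
Those smaller than 33: 18, 11, 10, 1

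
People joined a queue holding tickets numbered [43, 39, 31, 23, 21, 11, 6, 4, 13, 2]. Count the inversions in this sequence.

Element-by-element contributions:
43: 9
39: 8
31: 7
23: 6
21: 5
11: 3
6: 2
4: 1
13: 1
2: 0
Sum: 9 + 8 + 7 + 6 + 5 + 3 + 2 + 1 + 1 + 0 = 42

42 inversions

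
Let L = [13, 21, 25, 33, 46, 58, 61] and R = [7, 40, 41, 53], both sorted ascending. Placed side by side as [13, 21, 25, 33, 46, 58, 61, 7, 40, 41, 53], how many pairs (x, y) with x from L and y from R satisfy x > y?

For each element r of the right run, count left-run elements greater than r:
r = 7: 13, 21, 25, 33, 46, 58, 61 → 7
r = 40: 46, 58, 61 → 3
r = 41: 46, 58, 61 → 3
r = 53: 58, 61 → 2
Cross-inversions: 7 + 3 + 3 + 2 = 15

15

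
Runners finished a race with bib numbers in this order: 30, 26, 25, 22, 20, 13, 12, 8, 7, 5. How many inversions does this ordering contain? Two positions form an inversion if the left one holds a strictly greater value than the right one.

For each element, count later entries that are smaller:
30 → 26, 25, 22, 20, 13, 12, 8, 7, 5 → 9
26 → 25, 22, 20, 13, 12, 8, 7, 5 → 8
25 → 22, 20, 13, 12, 8, 7, 5 → 7
22 → 20, 13, 12, 8, 7, 5 → 6
20 → 13, 12, 8, 7, 5 → 5
13 → 12, 8, 7, 5 → 4
12 → 8, 7, 5 → 3
8 → 7, 5 → 2
7 → 5 → 1
5 → none → 0
Sum: 9 + 8 + 7 + 6 + 5 + 4 + 3 + 2 + 1 + 0 = 45

45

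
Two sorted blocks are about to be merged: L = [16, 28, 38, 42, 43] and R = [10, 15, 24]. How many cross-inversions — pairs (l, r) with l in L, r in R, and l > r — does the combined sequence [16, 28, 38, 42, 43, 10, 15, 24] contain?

14

Take each right-half value and tally the left-half values above it:
r = 10: 16, 28, 38, 42, 43 → 5
r = 15: 16, 28, 38, 42, 43 → 5
r = 24: 28, 38, 42, 43 → 4
Cross-inversions: 5 + 5 + 4 = 14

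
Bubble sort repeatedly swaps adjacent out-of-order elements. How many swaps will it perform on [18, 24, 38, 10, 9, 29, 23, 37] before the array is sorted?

Adjacent swaps: 12

Each adjacent swap fixes exactly one inversion, so the minimum swap count equals the number of inversions.
Count inversions — for each element, later elements that are smaller:
18: 10, 9 → 2
24: 10, 9, 23 → 3
38: 10, 9, 29, 23, 37 → 5
10: 9 → 1
9: none → 0
29: 23 → 1
23: none → 0
37: none → 0
Total inversions: 2 + 3 + 5 + 1 + 0 + 1 + 0 + 0 = 12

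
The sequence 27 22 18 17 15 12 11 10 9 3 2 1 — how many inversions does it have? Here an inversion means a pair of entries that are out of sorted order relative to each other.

Element-by-element contributions:
27: 11
22: 10
18: 9
17: 8
15: 7
12: 6
11: 5
10: 4
9: 3
3: 2
2: 1
1: 0
Sum: 11 + 10 + 9 + 8 + 7 + 6 + 5 + 4 + 3 + 2 + 1 + 0 = 66

Out-of-order pairs: 66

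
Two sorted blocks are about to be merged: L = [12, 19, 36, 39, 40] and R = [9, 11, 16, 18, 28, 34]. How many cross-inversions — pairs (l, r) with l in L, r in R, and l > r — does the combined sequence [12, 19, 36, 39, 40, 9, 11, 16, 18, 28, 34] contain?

Take each right-half value and tally the left-half values above it:
r = 9: 12, 19, 36, 39, 40 → 5
r = 11: 12, 19, 36, 39, 40 → 5
r = 16: 19, 36, 39, 40 → 4
r = 18: 19, 36, 39, 40 → 4
r = 28: 36, 39, 40 → 3
r = 34: 36, 39, 40 → 3
Cross-inversions: 5 + 5 + 4 + 4 + 3 + 3 = 24

24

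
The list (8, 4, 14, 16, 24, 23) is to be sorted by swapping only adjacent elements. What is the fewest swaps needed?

The minimum number of adjacent swaps to sort an array equals its inversion count, since every such swap removes exactly one inversion.
Count inversions — for each element, later elements that are smaller:
8: 4 → 1
4: none → 0
14: none → 0
16: none → 0
24: 23 → 1
23: none → 0
Total inversions: 1 + 0 + 0 + 0 + 1 + 0 = 2

2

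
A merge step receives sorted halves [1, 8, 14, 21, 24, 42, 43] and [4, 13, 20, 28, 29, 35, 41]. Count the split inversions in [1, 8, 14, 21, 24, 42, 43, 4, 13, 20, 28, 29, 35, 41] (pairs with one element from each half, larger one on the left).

For each element r of the right run, count left-run elements greater than r:
r = 4: 8, 14, 21, 24, 42, 43 → 6
r = 13: 14, 21, 24, 42, 43 → 5
r = 20: 21, 24, 42, 43 → 4
r = 28: 42, 43 → 2
r = 29: 42, 43 → 2
r = 35: 42, 43 → 2
r = 41: 42, 43 → 2
Cross-inversions: 6 + 5 + 4 + 2 + 2 + 2 + 2 = 23

Cross-inversions: 23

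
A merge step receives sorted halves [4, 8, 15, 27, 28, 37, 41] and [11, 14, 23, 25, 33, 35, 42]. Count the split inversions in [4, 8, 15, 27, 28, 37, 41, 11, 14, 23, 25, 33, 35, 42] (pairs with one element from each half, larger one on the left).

22

For each element r of the right run, count left-run elements greater than r:
r = 11: 15, 27, 28, 37, 41 → 5
r = 14: 15, 27, 28, 37, 41 → 5
r = 23: 27, 28, 37, 41 → 4
r = 25: 27, 28, 37, 41 → 4
r = 33: 37, 41 → 2
r = 35: 37, 41 → 2
r = 42: none → 0
Cross-inversions: 5 + 5 + 4 + 4 + 2 + 2 + 0 = 22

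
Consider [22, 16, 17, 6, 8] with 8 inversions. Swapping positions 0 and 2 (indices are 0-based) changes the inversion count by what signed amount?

-1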